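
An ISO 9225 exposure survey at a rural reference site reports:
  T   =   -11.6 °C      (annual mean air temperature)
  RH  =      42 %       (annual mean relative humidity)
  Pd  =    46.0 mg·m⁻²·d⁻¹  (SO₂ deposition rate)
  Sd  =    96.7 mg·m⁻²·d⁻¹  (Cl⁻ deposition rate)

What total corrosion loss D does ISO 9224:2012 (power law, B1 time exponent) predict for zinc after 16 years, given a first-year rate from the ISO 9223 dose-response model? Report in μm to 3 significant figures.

zinc: f(T) = +0.038·(T−10) [T≤10 °C] = -0.8208
  sulphur-dioxide contribution → 0.2112 μm/a
  chloride contribution → 0.1237 μm/a
  total first-year rate 0.335 μm/a
Power-law: D(16) = r_corr · 16^0.813
  D(16) = 0.335 × 16^0.813 = 0.335 × 9.527 = 3.191 μm

D(16) = 3.19 μm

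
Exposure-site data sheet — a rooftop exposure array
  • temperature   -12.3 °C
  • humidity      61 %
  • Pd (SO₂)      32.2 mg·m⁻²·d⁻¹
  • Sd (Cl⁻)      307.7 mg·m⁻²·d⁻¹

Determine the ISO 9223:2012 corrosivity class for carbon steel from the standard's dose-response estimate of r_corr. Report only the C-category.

C2

carbon steel: f(T) = +0.150·(T−10) [T≤10 °C] = -3.3450
  Pd branch = 1.77·Pd^0.52·e^(0.02·RH+f) = 1.286 μm/a
  Cl⁻ term: 0.102·307.7^0.62·exp(0.033·61+0.04·-12.3) = 16.29
  sum: 1.286 + 16.29 → r_corr = 17.57 μm/a
Category bounds: 1.3…25 μm/a bracket r_corr ⇒ C2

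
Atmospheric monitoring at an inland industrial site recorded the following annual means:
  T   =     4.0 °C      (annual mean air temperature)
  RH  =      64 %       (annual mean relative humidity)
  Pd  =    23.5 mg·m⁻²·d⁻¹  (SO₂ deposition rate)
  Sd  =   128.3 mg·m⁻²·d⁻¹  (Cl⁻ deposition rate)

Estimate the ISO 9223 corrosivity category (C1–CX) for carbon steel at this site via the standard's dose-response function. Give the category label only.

carbon steel: f(T) = +0.150·(T−10) [T≤10 °C] = -0.9000
  sulphur-dioxide contribution → 13.36 μm/a
  chloride contribution → 20.06 μm/a
  total first-year rate 33.43 μm/a
33.4 μm/a falls in (25, 50] for carbon steel → category C3

C3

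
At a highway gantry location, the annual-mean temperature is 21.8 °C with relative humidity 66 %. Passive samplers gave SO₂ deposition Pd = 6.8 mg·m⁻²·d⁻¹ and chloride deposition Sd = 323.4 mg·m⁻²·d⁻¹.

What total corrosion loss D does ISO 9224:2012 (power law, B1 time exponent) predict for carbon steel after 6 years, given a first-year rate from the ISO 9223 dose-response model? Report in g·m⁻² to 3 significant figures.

D(6) = 1.74e+03 g·m⁻²

carbon steel: temperature factor f = -0.054·(11.8) = -0.6372
  Pd branch = 1.77·Pd^0.52·e^(0.02·RH+f) = 9.493 μm/a
  Cl⁻ term: 0.102·323.4^0.62·exp(0.033·66+0.04·21.8) = 77.49
  r_corr = 9.493 + 77.49 = 86.98 μm/a
ISO 9224: D(t) = r_corr · t^b with b = 0.523 (carbon steel, B1)
  D(6) = 86.98 × 6^0.523 = 86.98 × 2.553 = 222 μm
  Mass loss = 222 μm × 7.85 g/cm³ = 1743 g·m⁻²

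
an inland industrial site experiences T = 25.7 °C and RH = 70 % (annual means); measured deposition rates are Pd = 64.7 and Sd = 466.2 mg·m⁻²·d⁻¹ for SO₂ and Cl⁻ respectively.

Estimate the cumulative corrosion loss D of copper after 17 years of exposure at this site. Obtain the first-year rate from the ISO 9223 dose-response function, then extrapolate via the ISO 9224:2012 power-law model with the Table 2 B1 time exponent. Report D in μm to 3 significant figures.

copper: temperature factor f = -0.080·(15.7) = -1.2560
  sulphur-dioxide contribution → 0.2775 μm/a
  chloride contribution → 2.358 μm/a
  ⇒ r_corr(copper) = 2.636 μm/a
Power-law: D(17) = r_corr · 17^0.667
  D(17) = 2.636 × 17^0.667 = 2.636 × 6.618 = 17.44 μm

D(17) = 17.4 μm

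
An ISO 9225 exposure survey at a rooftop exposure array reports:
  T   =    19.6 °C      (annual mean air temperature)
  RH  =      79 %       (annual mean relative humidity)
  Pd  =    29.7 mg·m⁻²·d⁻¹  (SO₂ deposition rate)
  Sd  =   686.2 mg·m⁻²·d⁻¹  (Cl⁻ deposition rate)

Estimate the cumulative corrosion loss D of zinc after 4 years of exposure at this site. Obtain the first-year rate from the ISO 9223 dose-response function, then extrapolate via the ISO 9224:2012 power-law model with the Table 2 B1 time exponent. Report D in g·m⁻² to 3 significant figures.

zinc: f(T) = -0.071·(T−10) [T>10 °C] = -0.6816
  sulphur-dioxide contribution → 1.099 μm/a
  chloride contribution → 7.208 μm/a
  ⇒ r_corr(zinc) = 8.307 μm/a
ISO 9224: D(t) = r_corr · t^b with b = 0.813 (zinc, B1)
  D(4) = 8.307 × 4^0.813 = 8.307 × 3.087 = 25.64 μm
  Mass loss = 25.64 μm × 7.14 g/cm³ = 183.1 g·m⁻²

D(4) = 183 g·m⁻²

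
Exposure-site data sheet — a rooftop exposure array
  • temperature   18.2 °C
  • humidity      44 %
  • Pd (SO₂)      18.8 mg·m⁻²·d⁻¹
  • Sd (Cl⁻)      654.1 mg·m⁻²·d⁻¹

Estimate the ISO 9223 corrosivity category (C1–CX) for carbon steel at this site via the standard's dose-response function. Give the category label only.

carbon steel: T>10 °C ⇒ hinge -0.054·(18.2−10) = -0.4428
  Pd branch = 1.77·Pd^0.52·e^(0.02·RH+f) = 12.6 μm/a
  Cl⁻ term: 0.102·654.1^0.62·exp(0.033·44+0.04·18.2) = 50.24
  sum: 12.6 + 50.24 → r_corr = 62.84 μm/a
62.8 μm/a falls in (50, 80] for carbon steel → category C4

C4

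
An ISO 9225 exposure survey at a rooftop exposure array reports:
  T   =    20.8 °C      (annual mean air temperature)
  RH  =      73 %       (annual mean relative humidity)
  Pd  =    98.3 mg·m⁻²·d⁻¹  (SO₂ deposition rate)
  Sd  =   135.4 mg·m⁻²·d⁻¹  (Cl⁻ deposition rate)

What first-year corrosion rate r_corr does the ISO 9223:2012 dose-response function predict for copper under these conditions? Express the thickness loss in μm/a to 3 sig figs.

r_corr = 2.03 μm/a

copper: T>10 °C ⇒ hinge -0.080·(20.8−10) = -0.8640
  SO₂ term: 0.0053·98.3^0.26·exp(0.059·73-0.8640) = 0.5465
  Cl⁻ term: 0.01025·135.4^0.27·exp(0.036·73+0.049·20.8) = 1.48
  sum: 0.5465 + 1.48 → r_corr = 2.026 μm/a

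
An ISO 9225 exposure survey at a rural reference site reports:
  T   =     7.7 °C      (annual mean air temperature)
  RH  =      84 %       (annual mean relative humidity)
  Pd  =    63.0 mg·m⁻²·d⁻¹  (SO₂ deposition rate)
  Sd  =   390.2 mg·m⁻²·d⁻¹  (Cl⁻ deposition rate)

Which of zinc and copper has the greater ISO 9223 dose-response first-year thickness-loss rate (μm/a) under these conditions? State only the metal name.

zinc

zinc: T≤10 °C ⇒ hinge +0.038·(7.7−10) = -0.0874
  sulphur-dioxide contribution → 3.487 μm/a
  chloride contribution → 1.978 μm/a
  total first-year rate 5.465 μm/a
copper: f(T) = +0.126·(T−10) [T≤10 °C] = -0.2898
  sulphur-dioxide contribution → 1.654 μm/a
  chloride contribution → 1.54 μm/a
  total first-year rate 3.194 μm/a
Ordering by μm/a: zinc (5.46) > copper (3.19)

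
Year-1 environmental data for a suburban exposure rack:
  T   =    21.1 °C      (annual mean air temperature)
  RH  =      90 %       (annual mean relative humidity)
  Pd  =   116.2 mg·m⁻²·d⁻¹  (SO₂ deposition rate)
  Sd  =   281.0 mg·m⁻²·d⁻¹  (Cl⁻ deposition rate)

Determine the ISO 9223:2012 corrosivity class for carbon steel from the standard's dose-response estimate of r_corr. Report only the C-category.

carbon steel: f(T) = -0.054·(T−10) [T>10 °C] = -0.5994
  SO₂ term: 1.77·116.2^0.52·exp(0.02·90-0.5994) = 69.71
  Cl⁻ term: 0.102·281.0^0.62·exp(0.033·90+0.04·21.1) = 152.5
  r_corr = 69.71 + 152.5 = 222.2 μm/a
Category bounds: 200…700 μm/a bracket r_corr ⇒ CX

CX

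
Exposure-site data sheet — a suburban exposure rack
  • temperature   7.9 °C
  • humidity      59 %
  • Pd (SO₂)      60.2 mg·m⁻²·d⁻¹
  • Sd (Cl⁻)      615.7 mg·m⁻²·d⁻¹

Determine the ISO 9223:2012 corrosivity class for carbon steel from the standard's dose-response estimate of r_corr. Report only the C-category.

carbon steel: temperature factor f = +0.150·(-2.1) = -0.3150
  sulphur-dioxide contribution → 35.4 μm/a
  chloride contribution → 52.58 μm/a
  total first-year rate 87.98 μm/a
ISO 9223 Table 2 (carbon steel): 80 < 88 ≤ 200 μm/a ⇒ C5

C5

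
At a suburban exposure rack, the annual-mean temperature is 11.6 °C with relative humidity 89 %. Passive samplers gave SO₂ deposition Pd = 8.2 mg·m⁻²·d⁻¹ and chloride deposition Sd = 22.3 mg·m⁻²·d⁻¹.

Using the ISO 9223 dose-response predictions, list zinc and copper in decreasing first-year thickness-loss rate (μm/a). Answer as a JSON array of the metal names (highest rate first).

zinc: T>10 °C ⇒ hinge -0.071·(11.6−10) = -0.1136
  SO₂ term: 0.0129·8.2^0.44·exp(0.046·89-0.1136) = 1.743
  Cl⁻ term: 0.0175·22.3^0.57·exp(0.008·89+0.085·11.6) = 0.5611
  sum: 1.743 + 0.5611 → r_corr = 2.304 μm/a
copper: T>10 °C ⇒ hinge -0.080·(11.6−10) = -0.1280
  SO₂ term: 0.0053·8.2^0.26·exp(0.059·89-0.1280) = 1.537
  Sd branch = 0.01025·Sd^0.27·e^(0.036·RH+0.049·T) = 1.031 μm/a
  r_corr = 1.537 + 1.031 = 2.568 μm/a
Ordering by μm/a: copper (2.57) > zinc (2.3)

["copper", "zinc"]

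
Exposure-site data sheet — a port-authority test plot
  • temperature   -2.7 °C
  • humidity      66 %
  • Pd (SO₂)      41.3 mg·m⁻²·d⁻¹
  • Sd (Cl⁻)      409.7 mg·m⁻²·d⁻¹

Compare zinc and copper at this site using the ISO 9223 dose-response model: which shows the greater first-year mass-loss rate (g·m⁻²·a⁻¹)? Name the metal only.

zinc

zinc: f(T) = +0.038·(T−10) [T≤10 °C] = -0.4826
  Pd branch = 0.0129·Pd^0.44·e^(0.046·RH+f) = 0.8522 μm/a
  Cl⁻ term: 0.0175·409.7^0.57·exp(0.008·66+0.085·-2.7) = 0.7274
  sum: 0.8522 + 0.7274 → r_corr = 1.58 μm/a
  mass loss = 1.58 μm/a × 7.14 g/cm³ = 11.28 g·m⁻²·a⁻¹
copper: f(T) = +0.126·(T−10) [T≤10 °C] = -1.6002
  SO₂ term: 0.0053·41.3^0.26·exp(0.059·66-1.6002) = 0.1382
  Cl⁻ term: 0.01025·409.7^0.27·exp(0.036·66+0.049·-2.7) = 0.4904
  r_corr = 0.1382 + 0.4904 = 0.6286 μm/a
  mass loss = 0.6286 μm/a × 8.96 g/cm³ = 5.632 g·m⁻²·a⁻¹
Ordering by g·m⁻²·a⁻¹: zinc (11.3) > copper (5.63)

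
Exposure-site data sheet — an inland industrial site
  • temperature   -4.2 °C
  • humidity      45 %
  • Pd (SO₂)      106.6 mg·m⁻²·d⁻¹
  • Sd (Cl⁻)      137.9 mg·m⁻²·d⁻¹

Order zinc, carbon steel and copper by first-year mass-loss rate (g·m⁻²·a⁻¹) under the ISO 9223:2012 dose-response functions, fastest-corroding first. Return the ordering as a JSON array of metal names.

["carbon steel", "zinc", "copper"]

zinc: T≤10 °C ⇒ hinge +0.038·(-4.2−10) = -0.5396
  Pd branch = 0.0129·Pd^0.44·e^(0.046·RH+f) = 0.465 μm/a
  Sd branch = 0.0175·Sd^0.57·e^(0.008·RH+0.085·T) = 0.291 μm/a
  sum: 0.465 + 0.291 → r_corr = 0.756 μm/a
  mass loss = 0.756 μm/a × 7.14 g/cm³ = 5.398 g·m⁻²·a⁻¹
carbon steel: temperature factor f = +0.150·(-14.2) = -2.1300
  Pd branch = 1.77·Pd^0.52·e^(0.02·RH+f) = 5.864 μm/a
  Cl⁻ term: 0.102·137.9^0.62·exp(0.033·45+0.04·-4.2) = 8.074
  sum: 5.864 + 8.074 → r_corr = 13.94 μm/a
  mass loss = 13.94 μm/a × 7.85 g/cm³ = 109.4 g·m⁻²·a⁻¹
copper: temperature factor f = +0.126·(-14.2) = -1.7892
  SO₂ term: 0.0053·106.6^0.26·exp(0.059·45-1.7892) = 0.04241
  Cl⁻ term: 0.01025·137.9^0.27·exp(0.036·45+0.049·-4.2) = 0.1594
  sum: 0.04241 + 0.1594 → r_corr = 0.2018 μm/a
  mass loss = 0.2018 μm/a × 8.96 g/cm³ = 1.809 g·m⁻²·a⁻¹
Ordering by g·m⁻²·a⁻¹: carbon steel (109) > zinc (5.4) > copper (1.81)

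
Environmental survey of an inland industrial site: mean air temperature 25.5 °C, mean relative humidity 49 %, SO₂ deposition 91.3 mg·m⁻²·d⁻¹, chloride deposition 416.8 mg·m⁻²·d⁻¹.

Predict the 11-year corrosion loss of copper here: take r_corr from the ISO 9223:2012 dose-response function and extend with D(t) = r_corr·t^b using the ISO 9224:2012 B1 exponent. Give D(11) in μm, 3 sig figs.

D(11) = 5.71 μm

copper: temperature factor f = -0.080·(15.5) = -1.2400
  Pd branch = 0.0053·Pd^0.26·e^(0.059·RH+f) = 0.08933 μm/a
  Sd branch = 0.01025·Sd^0.27·e^(0.036·RH+0.049·T) = 1.064 μm/a
  r_corr = 0.08933 + 1.064 = 1.153 μm/a
Power-law: D(11) = r_corr · 11^0.667
  D(11) = 1.153 × 11^0.667 = 1.153 × 4.95 = 5.708 μm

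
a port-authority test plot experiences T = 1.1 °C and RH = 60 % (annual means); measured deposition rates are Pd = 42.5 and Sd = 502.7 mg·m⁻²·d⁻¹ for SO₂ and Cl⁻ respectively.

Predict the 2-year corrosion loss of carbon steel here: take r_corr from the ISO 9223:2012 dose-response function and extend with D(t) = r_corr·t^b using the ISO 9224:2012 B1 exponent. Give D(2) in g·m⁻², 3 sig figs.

D(2) = 534 g·m⁻²

carbon steel: temperature factor f = +0.150·(-8.9) = -1.3350
  SO₂ term: 1.77·42.5^0.52·exp(0.02·60-1.3350) = 10.87
  Cl⁻ term: 0.102·502.7^0.62·exp(0.033·60+0.04·1.1) = 36.51
  r_corr = 10.87 + 36.51 = 47.38 μm/a
Power-law: D(2) = r_corr · 2^0.523
  D(2) = 47.38 × 2^0.523 = 47.38 × 1.437 = 68.08 μm
  Mass loss = 68.08 μm × 7.85 g/cm³ = 534.4 g·m⁻²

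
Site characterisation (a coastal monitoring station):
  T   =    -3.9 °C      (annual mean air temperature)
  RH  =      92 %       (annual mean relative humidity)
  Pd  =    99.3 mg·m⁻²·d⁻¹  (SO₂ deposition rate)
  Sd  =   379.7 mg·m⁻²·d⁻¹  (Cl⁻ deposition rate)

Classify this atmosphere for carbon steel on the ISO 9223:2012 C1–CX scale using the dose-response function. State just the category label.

C5

carbon steel: temperature factor f = +0.150·(-13.9) = -2.0850
  SO₂ term: 1.77·99.3^0.52·exp(0.02·92-2.0850) = 15.14
  Cl⁻ term: 0.102·379.7^0.62·exp(0.033·92+0.04·-3.9) = 72.21
  sum: 15.14 + 72.21 → r_corr = 87.35 μm/a
ISO 9223 Table 2 (carbon steel): 80 < 87.3 ≤ 200 μm/a ⇒ C5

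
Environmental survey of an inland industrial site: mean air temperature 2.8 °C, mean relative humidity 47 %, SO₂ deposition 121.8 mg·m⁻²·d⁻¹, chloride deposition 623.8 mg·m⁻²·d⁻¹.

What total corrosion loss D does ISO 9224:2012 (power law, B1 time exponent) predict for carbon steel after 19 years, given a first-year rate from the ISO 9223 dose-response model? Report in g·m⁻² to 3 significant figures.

D(19) = 1.75e+03 g·m⁻²

carbon steel: f(T) = +0.150·(T−10) [T≤10 °C] = -1.0800
  sulphur-dioxide contribution → 18.69 μm/a
  chloride contribution → 29.09 μm/a
  total first-year rate 47.79 μm/a
Power-law: D(19) = r_corr · 19^0.523
  D(19) = 47.79 × 19^0.523 = 47.79 × 4.664 = 222.9 μm
  Mass loss = 222.9 μm × 7.85 g/cm³ = 1750 g·m⁻²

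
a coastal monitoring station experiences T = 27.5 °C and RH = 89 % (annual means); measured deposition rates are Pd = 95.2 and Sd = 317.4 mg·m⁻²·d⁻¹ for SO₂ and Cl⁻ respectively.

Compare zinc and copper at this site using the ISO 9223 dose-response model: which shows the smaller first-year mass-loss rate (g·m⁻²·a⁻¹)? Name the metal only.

zinc: f(T) = -0.071·(T−10) [T>10 °C] = -1.2425
  SO₂ term: 0.0129·95.2^0.44·exp(0.046·89-1.2425) = 1.658
  Sd branch = 0.0175·Sd^0.57·e^(0.008·RH+0.085·T) = 9.848 μm/a
  sum: 1.658 + 9.848 → r_corr = 11.51 μm/a
  mass loss = 11.51 μm/a × 7.14 g/cm³ = 82.15 g·m⁻²·a⁻¹
copper: temperature factor f = -0.080·(17.5) = -1.4000
  SO₂ term: 0.0053·95.2^0.26·exp(0.059·89-1.4000) = 0.8151
  Cl⁻ term: 0.01025·317.4^0.27·exp(0.036·89+0.049·27.5) = 4.601
  r_corr = 0.8151 + 4.601 = 5.416 μm/a
  mass loss = 5.416 μm/a × 8.96 g/cm³ = 48.53 g·m⁻²·a⁻¹
Ordering by g·m⁻²·a⁻¹: zinc (82.2) > copper (48.5)

copper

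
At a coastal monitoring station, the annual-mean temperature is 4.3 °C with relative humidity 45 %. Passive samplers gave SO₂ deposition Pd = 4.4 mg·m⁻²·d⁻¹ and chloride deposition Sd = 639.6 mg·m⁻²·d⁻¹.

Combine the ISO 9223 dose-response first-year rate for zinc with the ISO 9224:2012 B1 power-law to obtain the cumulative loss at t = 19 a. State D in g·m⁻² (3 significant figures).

zinc: f(T) = +0.038·(T−10) [T≤10 °C] = -0.2166
  Pd branch = 0.0129·Pd^0.44·e^(0.046·RH+f) = 0.158 μm/a
  Cl⁻ term: 0.0175·639.6^0.57·exp(0.008·45+0.085·4.3) = 1.437
  sum: 0.158 + 1.437 → r_corr = 1.595 μm/a
Power-law: D(19) = r_corr · 19^0.813
  D(19) = 1.595 × 19^0.813 = 1.595 × 10.96 = 17.47 μm
  Mass loss = 17.47 μm × 7.14 g/cm³ = 124.8 g·m⁻²

D(19) = 125 g·m⁻²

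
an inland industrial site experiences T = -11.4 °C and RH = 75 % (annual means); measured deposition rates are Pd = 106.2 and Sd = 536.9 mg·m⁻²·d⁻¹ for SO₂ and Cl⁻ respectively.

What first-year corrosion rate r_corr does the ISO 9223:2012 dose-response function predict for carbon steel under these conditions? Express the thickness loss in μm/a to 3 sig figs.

carbon steel: T≤10 °C ⇒ hinge +0.150·(-11.4−10) = -3.2100
  Pd branch = 1.77·Pd^0.52·e^(0.02·RH+f) = 3.622 μm/a
  Sd branch = 0.102·Sd^0.62·e^(0.033·RH+0.04·T) = 37.84 μm/a
  r_corr = 3.622 + 37.84 = 41.46 μm/a

r_corr = 41.5 μm/a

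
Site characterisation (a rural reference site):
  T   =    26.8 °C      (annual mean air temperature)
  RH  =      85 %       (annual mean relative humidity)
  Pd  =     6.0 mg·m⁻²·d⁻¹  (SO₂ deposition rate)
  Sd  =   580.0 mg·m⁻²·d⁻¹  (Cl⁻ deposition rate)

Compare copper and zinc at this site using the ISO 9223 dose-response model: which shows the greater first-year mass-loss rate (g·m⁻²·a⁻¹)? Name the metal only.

copper: temperature factor f = -0.080·(16.8) = -1.3440
  sulphur-dioxide contribution → 0.3318 μm/a
  chloride contribution → 4.53 μm/a
  ⇒ r_corr(copper) = 4.862 μm/a
  mass loss = 4.862 μm/a × 8.96 g/cm³ = 43.56 g·m⁻²·a⁻¹
zinc: f(T) = -0.071·(T−10) [T>10 °C] = -1.1928
  sulphur-dioxide contribution → 0.4296 μm/a
  chloride contribution → 12.67 μm/a
  total first-year rate 13.1 μm/a
  mass loss = 13.1 μm/a × 7.14 g/cm³ = 93.54 g·m⁻²·a⁻¹
Ordering by g·m⁻²·a⁻¹: zinc (93.5) > copper (43.6)

zinc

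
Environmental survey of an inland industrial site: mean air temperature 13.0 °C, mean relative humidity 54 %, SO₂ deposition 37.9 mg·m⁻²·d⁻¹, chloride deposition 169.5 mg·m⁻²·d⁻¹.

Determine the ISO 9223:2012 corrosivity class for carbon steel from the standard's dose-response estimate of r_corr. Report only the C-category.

C4

carbon steel: temperature factor f = -0.054·(3.0) = -0.1620
  SO₂ term: 1.77·37.9^0.52·exp(0.02·54-0.1620) = 29.35
  Sd branch = 0.102·Sd^0.62·e^(0.033·RH+0.04·T) = 24.57 μm/a
  sum: 29.35 + 24.57 → r_corr = 53.92 μm/a
Category bounds: 50…80 μm/a bracket r_corr ⇒ C4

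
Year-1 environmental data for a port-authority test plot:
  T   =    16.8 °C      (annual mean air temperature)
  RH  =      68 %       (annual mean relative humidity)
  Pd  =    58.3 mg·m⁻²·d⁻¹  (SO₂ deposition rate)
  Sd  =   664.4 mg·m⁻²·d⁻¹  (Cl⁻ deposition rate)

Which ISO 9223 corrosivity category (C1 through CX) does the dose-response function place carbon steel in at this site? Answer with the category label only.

C5

carbon steel: T>10 °C ⇒ hinge -0.054·(16.8−10) = -0.3672
  SO₂ term: 1.77·58.3^0.52·exp(0.02·68-0.3672) = 39.56
  Cl⁻ term: 0.102·664.4^0.62·exp(0.033·68+0.04·16.8) = 105.9
  r_corr = 39.56 + 105.9 = 145.5 μm/a
ISO 9223 Table 2 (carbon steel): 80 < 145 ≤ 200 μm/a ⇒ C5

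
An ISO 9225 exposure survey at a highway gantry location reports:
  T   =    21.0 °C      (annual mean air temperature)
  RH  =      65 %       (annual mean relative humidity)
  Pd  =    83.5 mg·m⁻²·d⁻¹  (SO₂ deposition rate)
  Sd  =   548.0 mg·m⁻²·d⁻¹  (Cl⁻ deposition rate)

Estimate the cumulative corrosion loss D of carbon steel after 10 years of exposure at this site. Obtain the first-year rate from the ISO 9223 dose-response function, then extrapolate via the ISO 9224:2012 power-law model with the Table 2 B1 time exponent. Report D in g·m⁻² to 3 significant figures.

D(10) = 3.57e+03 g·m⁻²

carbon steel: T>10 °C ⇒ hinge -0.054·(21.0−10) = -0.5940
  sulphur-dioxide contribution → 35.8 μm/a
  chloride contribution → 100.7 μm/a
  ⇒ r_corr(carbon steel) = 136.5 μm/a
ISO 9224: D(t) = r_corr · t^b with b = 0.523 (carbon steel, B1)
  D(10) = 136.5 × 10^0.523 = 136.5 × 3.334 = 455.1 μm
  Mass loss = 455.1 μm × 7.85 g/cm³ = 3573 g·m⁻²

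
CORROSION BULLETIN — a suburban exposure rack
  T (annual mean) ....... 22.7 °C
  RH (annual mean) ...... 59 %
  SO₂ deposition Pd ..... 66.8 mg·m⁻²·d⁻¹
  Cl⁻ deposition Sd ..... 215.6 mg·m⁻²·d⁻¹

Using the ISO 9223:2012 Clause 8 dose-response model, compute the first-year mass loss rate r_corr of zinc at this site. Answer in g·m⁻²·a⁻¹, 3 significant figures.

zinc: T>10 °C ⇒ hinge -0.071·(22.7−10) = -0.9017
  sulphur-dioxide contribution → 0.5018 μm/a
  chloride contribution → 4.132 μm/a
  ⇒ r_corr(zinc) = 4.634 μm/a
Convert to mass loss: 4.634 μm/a × 7.14 g/cm³ = 33.09 g·m⁻²·a⁻¹

r_corr = 33.1 g·m⁻²·a⁻¹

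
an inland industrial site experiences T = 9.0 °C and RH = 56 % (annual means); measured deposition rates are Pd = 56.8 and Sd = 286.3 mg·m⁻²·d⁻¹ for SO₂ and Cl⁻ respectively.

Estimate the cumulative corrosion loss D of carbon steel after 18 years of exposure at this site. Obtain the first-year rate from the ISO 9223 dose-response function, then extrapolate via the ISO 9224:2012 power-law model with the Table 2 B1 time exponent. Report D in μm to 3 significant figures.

carbon steel: T≤10 °C ⇒ hinge +0.150·(9.0−10) = -0.1500
  SO₂ term: 1.77·56.8^0.52·exp(0.02·56-0.1500) = 38.15
  Cl⁻ term: 0.102·286.3^0.62·exp(0.033·56+0.04·9.0) = 30.96
  r_corr = 38.15 + 30.96 = 69.11 μm/a
Power-law: D(18) = r_corr · 18^0.523
  D(18) = 69.11 × 18^0.523 = 69.11 × 4.534 = 313.3 μm

D(18) = 313 μm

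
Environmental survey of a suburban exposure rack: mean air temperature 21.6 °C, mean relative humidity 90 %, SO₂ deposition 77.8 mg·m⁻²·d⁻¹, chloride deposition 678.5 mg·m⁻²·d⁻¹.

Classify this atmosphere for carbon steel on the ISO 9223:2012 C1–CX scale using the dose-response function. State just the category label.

CX

carbon steel: temperature factor f = -0.054·(11.6) = -0.6264
  Pd branch = 1.77·Pd^0.52·e^(0.02·RH+f) = 55.08 μm/a
  Sd branch = 0.102·Sd^0.62·e^(0.033·RH+0.04·T) = 268.7 μm/a
  sum: 55.08 + 268.7 → r_corr = 323.8 μm/a
324 μm/a falls in (200, 700] for carbon steel → category CX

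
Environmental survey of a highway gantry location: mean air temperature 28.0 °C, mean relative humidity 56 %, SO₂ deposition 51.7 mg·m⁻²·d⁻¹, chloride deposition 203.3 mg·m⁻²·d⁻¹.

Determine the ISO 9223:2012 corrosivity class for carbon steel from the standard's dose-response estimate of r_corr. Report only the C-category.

carbon steel: temperature factor f = -0.054·(18.0) = -0.9720
  SO₂ term: 1.77·51.7^0.52·exp(0.02·56-0.9720) = 15.97
  Sd branch = 0.102·Sd^0.62·e^(0.033·RH+0.04·T) = 53.53 μm/a
  sum: 15.97 + 53.53 → r_corr = 69.5 μm/a
69.5 μm/a falls in (50, 80] for carbon steel → category C4

C4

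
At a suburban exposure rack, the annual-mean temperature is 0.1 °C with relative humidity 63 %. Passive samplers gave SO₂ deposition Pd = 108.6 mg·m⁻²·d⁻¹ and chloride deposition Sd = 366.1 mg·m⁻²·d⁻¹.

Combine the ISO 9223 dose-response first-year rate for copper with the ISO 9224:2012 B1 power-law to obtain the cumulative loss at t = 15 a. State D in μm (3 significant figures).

D(15) = 4.27 μm

copper: f(T) = +0.126·(T−10) [T≤10 °C] = -1.2474
  Pd branch = 0.0053·Pd^0.26·e^(0.059·RH+f) = 0.2119 μm/a
  Cl⁻ term: 0.01025·366.1^0.27·exp(0.036·63+0.049·0.1) = 0.4898
  sum: 0.2119 + 0.4898 → r_corr = 0.7017 μm/a
Long-term exponent b (ISO 9224 Table 2, B1) = 0.667
  D(15) = 0.7017 × 15^0.667 = 0.7017 × 6.088 = 4.272 μm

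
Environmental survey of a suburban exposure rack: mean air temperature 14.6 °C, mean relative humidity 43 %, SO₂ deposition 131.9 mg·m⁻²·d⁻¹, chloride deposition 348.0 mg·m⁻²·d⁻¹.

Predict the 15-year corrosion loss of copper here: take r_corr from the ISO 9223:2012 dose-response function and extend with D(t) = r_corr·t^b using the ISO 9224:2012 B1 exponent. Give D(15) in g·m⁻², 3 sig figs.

copper: temperature factor f = -0.080·(4.6) = -0.3680
  SO₂ term: 0.0053·131.9^0.26·exp(0.059·43-0.3680) = 0.165
  Sd branch = 0.01025·Sd^0.27·e^(0.036·RH+0.049·T) = 0.4786 μm/a
  r_corr = 0.165 + 0.4786 = 0.6436 μm/a
Long-term exponent b (ISO 9224 Table 2, B1) = 0.667
  D(15) = 0.6436 × 15^0.667 = 0.6436 × 6.088 = 3.918 μm
  Mass loss = 3.918 μm × 8.96 g/cm³ = 35.1 g·m⁻²

D(15) = 35.1 g·m⁻²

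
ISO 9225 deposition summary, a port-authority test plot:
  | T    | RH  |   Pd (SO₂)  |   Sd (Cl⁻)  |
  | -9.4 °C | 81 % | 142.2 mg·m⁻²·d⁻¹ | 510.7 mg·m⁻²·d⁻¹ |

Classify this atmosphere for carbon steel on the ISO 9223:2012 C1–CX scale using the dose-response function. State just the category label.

carbon steel: f(T) = +0.150·(T−10) [T≤10 °C] = -2.9100
  SO₂ term: 1.77·142.2^0.52·exp(0.02·81-2.9100) = 6.416
  Sd branch = 0.102·Sd^0.62·e^(0.033·RH+0.04·T) = 48.44 μm/a
  sum: 6.416 + 48.44 → r_corr = 54.86 μm/a
Category bounds: 50…80 μm/a bracket r_corr ⇒ C4

C4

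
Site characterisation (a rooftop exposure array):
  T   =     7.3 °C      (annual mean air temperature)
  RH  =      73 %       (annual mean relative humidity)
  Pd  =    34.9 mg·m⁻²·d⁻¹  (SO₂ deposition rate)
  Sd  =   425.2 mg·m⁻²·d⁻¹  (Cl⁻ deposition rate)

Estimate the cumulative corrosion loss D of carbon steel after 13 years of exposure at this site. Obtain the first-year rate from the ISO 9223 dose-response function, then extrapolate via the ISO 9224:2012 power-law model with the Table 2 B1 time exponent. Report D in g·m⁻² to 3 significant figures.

carbon steel: f(T) = +0.150·(T−10) [T≤10 °C] = -0.4050
  Pd branch = 1.77·Pd^0.52·e^(0.02·RH+f) = 32.24 μm/a
  Sd branch = 0.102·Sd^0.62·e^(0.033·RH+0.04·T) = 64.77 μm/a
  r_corr = 32.24 + 64.77 = 97.01 μm/a
Power-law: D(13) = r_corr · 13^0.523
  D(13) = 97.01 × 13^0.523 = 97.01 × 3.825 = 371 μm
  Mass loss = 371 μm × 7.85 g/cm³ = 2913 g·m⁻²

D(13) = 2.91e+03 g·m⁻²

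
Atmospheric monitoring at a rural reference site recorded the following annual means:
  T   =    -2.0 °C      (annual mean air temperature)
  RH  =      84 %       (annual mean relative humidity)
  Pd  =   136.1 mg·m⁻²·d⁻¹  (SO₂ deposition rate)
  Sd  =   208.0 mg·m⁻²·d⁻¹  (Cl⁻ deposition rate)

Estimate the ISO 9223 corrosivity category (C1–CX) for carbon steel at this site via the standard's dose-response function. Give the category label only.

C4

carbon steel: T≤10 °C ⇒ hinge +0.150·(-2.0−10) = -1.8000
  Pd branch = 1.77·Pd^0.52·e^(0.02·RH+f) = 20.21 μm/a
  Sd branch = 0.102·Sd^0.62·e^(0.033·RH+0.04·T) = 41.2 μm/a
  sum: 20.21 + 41.2 → r_corr = 61.41 μm/a
ISO 9223 Table 2 (carbon steel): 50 < 61.4 ≤ 80 μm/a ⇒ C4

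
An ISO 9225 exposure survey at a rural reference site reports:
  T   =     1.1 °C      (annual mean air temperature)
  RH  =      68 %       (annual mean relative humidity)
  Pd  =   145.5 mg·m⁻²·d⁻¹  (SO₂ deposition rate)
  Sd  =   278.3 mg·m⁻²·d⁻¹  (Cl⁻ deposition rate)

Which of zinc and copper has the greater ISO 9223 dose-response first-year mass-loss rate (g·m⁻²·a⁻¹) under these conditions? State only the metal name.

zinc: temperature factor f = +0.038·(-8.9) = -0.3382
  Pd branch = 0.0129·Pd^0.44·e^(0.046·RH+f) = 1.879 μm/a
  Cl⁻ term: 0.0175·278.3^0.57·exp(0.008·68+0.085·1.1) = 0.819
  sum: 1.879 + 0.819 → r_corr = 2.698 μm/a
  mass loss = 2.698 μm/a × 7.14 g/cm³ = 19.26 g·m⁻²·a⁻¹
copper: T≤10 °C ⇒ hinge +0.126·(1.1−10) = -1.1214
  SO₂ term: 0.0053·145.5^0.26·exp(0.059·68-1.1214) = 0.3483
  Sd branch = 0.01025·Sd^0.27·e^(0.036·RH+0.049·T) = 0.5719 μm/a
  r_corr = 0.3483 + 0.5719 = 0.9202 μm/a
  mass loss = 0.9202 μm/a × 8.96 g/cm³ = 8.245 g·m⁻²·a⁻¹
Ordering by g·m⁻²·a⁻¹: zinc (19.3) > copper (8.25)

zinc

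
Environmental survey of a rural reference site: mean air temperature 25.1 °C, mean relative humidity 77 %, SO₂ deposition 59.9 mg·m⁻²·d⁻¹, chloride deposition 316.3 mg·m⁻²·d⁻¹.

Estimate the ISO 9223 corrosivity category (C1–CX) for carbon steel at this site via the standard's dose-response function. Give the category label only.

C5

carbon steel: temperature factor f = -0.054·(15.1) = -0.8154
  sulphur-dioxide contribution → 30.68 μm/a
  chloride contribution → 125.4 μm/a
  total first-year rate 156.1 μm/a
ISO 9223 Table 2 (carbon steel): 80 < 156 ≤ 200 μm/a ⇒ C5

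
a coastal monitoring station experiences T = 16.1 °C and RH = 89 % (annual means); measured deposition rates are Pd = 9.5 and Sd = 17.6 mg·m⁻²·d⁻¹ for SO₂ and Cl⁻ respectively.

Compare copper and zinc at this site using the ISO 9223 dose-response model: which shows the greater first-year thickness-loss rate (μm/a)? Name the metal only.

copper: T>10 °C ⇒ hinge -0.080·(16.1−10) = -0.4880
  SO₂ term: 0.0053·9.5^0.26·exp(0.059·89-0.4880) = 1.114
  Cl⁻ term: 0.01025·17.6^0.27·exp(0.036·89+0.049·16.1) = 1.205
  sum: 1.114 + 1.205 → r_corr = 2.32 μm/a
zinc: f(T) = -0.071·(T−10) [T>10 °C] = -0.4331
  Pd branch = 0.0129·Pd^0.44·e^(0.046·RH+f) = 1.351 μm/a
  Cl⁻ term: 0.0175·17.6^0.57·exp(0.008·89+0.085·16.1) = 0.7187
  r_corr = 1.351 + 0.7187 = 2.07 μm/a
Ordering by μm/a: copper (2.32) > zinc (2.07)

copper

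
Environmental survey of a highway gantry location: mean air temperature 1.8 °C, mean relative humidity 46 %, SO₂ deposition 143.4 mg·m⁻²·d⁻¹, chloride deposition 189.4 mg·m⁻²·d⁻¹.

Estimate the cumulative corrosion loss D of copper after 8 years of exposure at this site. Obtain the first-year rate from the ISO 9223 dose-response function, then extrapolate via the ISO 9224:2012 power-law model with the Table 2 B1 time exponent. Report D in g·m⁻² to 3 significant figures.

copper: temperature factor f = +0.126·(-8.2) = -1.0332
  SO₂ term: 0.0053·143.4^0.26·exp(0.059·46-1.0332) = 0.1035
  Cl⁻ term: 0.01025·189.4^0.27·exp(0.036·46+0.049·1.8) = 0.2416
  sum: 0.1035 + 0.2416 → r_corr = 0.3451 μm/a
Long-term exponent b (ISO 9224 Table 2, B1) = 0.667
  D(8) = 0.3451 × 8^0.667 = 0.3451 × 4.003 = 1.381 μm
  Mass loss = 1.381 μm × 8.96 g/cm³ = 12.38 g·m⁻²

D(8) = 12.4 g·m⁻²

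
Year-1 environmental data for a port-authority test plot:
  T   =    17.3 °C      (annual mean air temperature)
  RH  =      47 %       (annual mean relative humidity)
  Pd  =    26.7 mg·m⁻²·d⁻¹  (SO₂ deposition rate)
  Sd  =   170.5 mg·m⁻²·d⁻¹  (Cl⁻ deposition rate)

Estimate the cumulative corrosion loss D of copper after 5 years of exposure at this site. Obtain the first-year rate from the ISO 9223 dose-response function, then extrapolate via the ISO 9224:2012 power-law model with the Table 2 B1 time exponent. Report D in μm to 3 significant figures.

copper: temperature factor f = -0.080·(7.3) = -0.5840
  Pd branch = 0.0053·Pd^0.26·e^(0.059·RH+f) = 0.1111 μm/a
  Cl⁻ term: 0.01025·170.5^0.27·exp(0.036·47+0.049·17.3) = 0.5203
  r_corr = 0.1111 + 0.5203 = 0.6314 μm/a
Long-term exponent b (ISO 9224 Table 2, B1) = 0.667
  D(5) = 0.6314 × 5^0.667 = 0.6314 × 2.926 = 1.847 μm

D(5) = 1.85 μm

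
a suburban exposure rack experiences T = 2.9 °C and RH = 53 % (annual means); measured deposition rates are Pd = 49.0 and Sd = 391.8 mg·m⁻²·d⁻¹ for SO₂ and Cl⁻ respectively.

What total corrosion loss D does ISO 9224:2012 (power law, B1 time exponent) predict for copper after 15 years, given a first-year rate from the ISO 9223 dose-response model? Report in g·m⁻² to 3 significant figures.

D(15) = 29.2 g·m⁻²

copper: f(T) = +0.126·(T−10) [T≤10 °C] = -0.8946
  SO₂ term: 0.0053·49.0^0.26·exp(0.059·53-0.8946) = 0.1359
  Cl⁻ term: 0.01025·391.8^0.27·exp(0.036·53+0.049·2.9) = 0.3992
  r_corr = 0.1359 + 0.3992 = 0.5351 μm/a
ISO 9224: D(t) = r_corr · t^b with b = 0.667 (copper, B1)
  D(15) = 0.5351 × 15^0.667 = 0.5351 × 6.088 = 3.258 μm
  Mass loss = 3.258 μm × 8.96 g/cm³ = 29.19 g·m⁻²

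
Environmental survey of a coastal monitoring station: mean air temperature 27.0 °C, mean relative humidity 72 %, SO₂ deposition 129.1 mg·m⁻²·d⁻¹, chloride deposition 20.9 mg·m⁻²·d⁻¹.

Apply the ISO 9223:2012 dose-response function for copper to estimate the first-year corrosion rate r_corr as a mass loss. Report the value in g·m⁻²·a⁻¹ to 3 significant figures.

r_corr = 13.5 g·m⁻²·a⁻¹

copper: temperature factor f = -0.080·(17.0) = -1.3600
  Pd branch = 0.0053·Pd^0.26·e^(0.059·RH+f) = 0.3368 μm/a
  Sd branch = 0.01025·Sd^0.27·e^(0.036·RH+0.049·T) = 1.168 μm/a
  r_corr = 0.3368 + 1.168 = 1.505 μm/a
Convert to mass loss: 1.505 μm/a × 8.96 g/cm³ = 13.48 g·m⁻²·a⁻¹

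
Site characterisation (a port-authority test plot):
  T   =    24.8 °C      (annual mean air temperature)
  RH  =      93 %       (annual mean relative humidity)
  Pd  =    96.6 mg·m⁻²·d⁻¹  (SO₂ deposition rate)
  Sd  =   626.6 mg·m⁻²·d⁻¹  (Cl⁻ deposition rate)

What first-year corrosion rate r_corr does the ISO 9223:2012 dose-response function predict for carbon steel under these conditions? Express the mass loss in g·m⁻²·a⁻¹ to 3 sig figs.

carbon steel: f(T) = -0.054·(T−10) [T>10 °C] = -0.7992
  Pd branch = 1.77·Pd^0.52·e^(0.02·RH+f) = 55.06 μm/a
  Sd branch = 0.102·Sd^0.62·e^(0.033·RH+0.04·T) = 320.9 μm/a
  r_corr = 55.06 + 320.9 = 376 μm/a
Convert to mass loss: 376 μm/a × 7.85 g/cm³ = 2952 g·m⁻²·a⁻¹

r_corr = 2.95e+03 g·m⁻²·a⁻¹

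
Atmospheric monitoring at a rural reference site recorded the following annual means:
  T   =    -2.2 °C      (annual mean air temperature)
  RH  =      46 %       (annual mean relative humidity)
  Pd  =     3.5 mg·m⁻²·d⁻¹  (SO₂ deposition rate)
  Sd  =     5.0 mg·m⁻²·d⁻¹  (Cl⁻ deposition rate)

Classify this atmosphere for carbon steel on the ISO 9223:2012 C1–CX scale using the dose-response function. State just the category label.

C2

carbon steel: temperature factor f = +0.150·(-12.2) = -1.8300
  Pd branch = 1.77·Pd^0.52·e^(0.02·RH+f) = 1.367 μm/a
  Cl⁻ term: 0.102·5.0^0.62·exp(0.033·46+0.04·-2.2) = 1.156
  r_corr = 1.367 + 1.156 = 2.523 μm/a
Category bounds: 1.3…25 μm/a bracket r_corr ⇒ C2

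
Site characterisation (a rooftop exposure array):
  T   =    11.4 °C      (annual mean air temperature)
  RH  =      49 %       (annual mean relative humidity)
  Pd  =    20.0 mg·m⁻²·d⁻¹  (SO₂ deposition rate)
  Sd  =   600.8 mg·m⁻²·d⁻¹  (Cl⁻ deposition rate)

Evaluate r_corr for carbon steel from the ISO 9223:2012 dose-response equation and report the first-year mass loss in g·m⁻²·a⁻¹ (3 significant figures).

r_corr = 499 g·m⁻²·a⁻¹

carbon steel: f(T) = -0.054·(T−10) [T>10 °C] = -0.0756
  Pd branch = 1.77·Pd^0.52·e^(0.02·RH+f) = 20.76 μm/a
  Sd branch = 0.102·Sd^0.62·e^(0.033·RH+0.04·T) = 42.83 μm/a
  r_corr = 20.76 + 42.83 = 63.59 μm/a
Convert to mass loss: 63.59 μm/a × 7.85 g/cm³ = 499.2 g·m⁻²·a⁻¹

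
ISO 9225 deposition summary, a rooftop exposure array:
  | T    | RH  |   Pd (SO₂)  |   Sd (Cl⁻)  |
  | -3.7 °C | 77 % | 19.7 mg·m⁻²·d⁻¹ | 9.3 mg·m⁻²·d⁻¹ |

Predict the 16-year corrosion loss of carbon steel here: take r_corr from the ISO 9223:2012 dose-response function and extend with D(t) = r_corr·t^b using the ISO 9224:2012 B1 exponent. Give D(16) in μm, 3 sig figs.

D(16) = 40.2 μm

carbon steel: f(T) = +0.150·(T−10) [T≤10 °C] = -2.0550
  SO₂ term: 1.77·19.7^0.52·exp(0.02·77-2.0550) = 4.982
  Cl⁻ term: 0.102·9.3^0.62·exp(0.033·77+0.04·-3.7) = 4.45
  sum: 4.982 + 4.45 → r_corr = 9.432 μm/a
Long-term exponent b (ISO 9224 Table 2, B1) = 0.523
  D(16) = 9.432 × 16^0.523 = 9.432 × 4.263 = 40.21 μm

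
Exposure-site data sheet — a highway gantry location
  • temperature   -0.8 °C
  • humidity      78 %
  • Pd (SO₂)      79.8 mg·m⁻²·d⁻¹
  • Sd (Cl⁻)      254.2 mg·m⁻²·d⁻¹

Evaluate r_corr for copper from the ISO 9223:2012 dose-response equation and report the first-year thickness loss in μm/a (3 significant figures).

r_corr = 1.15 μm/a

copper: f(T) = +0.126·(T−10) [T≤10 °C] = -1.3608
  Pd branch = 0.0053·Pd^0.26·e^(0.059·RH+f) = 0.4231 μm/a
  Cl⁻ term: 0.01025·254.2^0.27·exp(0.036·78+0.049·-0.8) = 0.7288
  r_corr = 0.4231 + 0.7288 = 1.152 μm/a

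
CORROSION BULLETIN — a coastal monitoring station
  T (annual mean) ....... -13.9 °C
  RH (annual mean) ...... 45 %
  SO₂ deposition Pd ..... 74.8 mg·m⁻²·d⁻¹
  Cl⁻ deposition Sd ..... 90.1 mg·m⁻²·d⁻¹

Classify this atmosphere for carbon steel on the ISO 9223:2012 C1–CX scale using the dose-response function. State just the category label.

C2

carbon steel: T≤10 °C ⇒ hinge +0.150·(-13.9−10) = -3.5850
  SO₂ term: 1.77·74.8^0.52·exp(0.02·45-3.5850) = 1.138
  Cl⁻ term: 0.102·90.1^0.62·exp(0.033·45+0.04·-13.9) = 4.207
  sum: 1.138 + 4.207 → r_corr = 5.346 μm/a
5.35 μm/a falls in (1.3, 25] for carbon steel → category C2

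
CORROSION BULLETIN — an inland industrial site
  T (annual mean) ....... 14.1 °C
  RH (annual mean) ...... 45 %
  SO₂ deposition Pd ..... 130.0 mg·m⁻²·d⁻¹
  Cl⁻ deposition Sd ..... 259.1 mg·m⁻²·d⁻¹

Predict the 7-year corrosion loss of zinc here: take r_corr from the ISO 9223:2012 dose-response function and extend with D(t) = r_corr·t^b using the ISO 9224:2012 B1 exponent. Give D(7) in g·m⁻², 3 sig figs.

zinc: f(T) = -0.071·(T−10) [T>10 °C] = -0.2911
  sulphur-dioxide contribution → 0.6506 μm/a
  chloride contribution → 1.975 μm/a
  ⇒ r_corr(zinc) = 2.626 μm/a
ISO 9224: D(t) = r_corr · t^b with b = 0.813 (zinc, B1)
  D(7) = 2.626 × 7^0.813 = 2.626 × 4.865 = 12.77 μm
  Mass loss = 12.77 μm × 7.14 g/cm³ = 91.2 g·m⁻²

D(7) = 91.2 g·m⁻²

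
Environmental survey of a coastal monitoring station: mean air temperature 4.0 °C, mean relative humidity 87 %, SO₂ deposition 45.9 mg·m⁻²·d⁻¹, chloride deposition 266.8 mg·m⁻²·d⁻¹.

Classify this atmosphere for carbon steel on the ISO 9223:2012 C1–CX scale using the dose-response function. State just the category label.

C5

carbon steel: T≤10 °C ⇒ hinge +0.150·(4.0−10) = -0.9000
  SO₂ term: 1.77·45.9^0.52·exp(0.02·87-0.9000) = 29.99
  Sd branch = 0.102·Sd^0.62·e^(0.033·RH+0.04·T) = 67.48 μm/a
  sum: 29.99 + 67.48 → r_corr = 97.47 μm/a
ISO 9223 Table 2 (carbon steel): 80 < 97.5 ≤ 200 μm/a ⇒ C5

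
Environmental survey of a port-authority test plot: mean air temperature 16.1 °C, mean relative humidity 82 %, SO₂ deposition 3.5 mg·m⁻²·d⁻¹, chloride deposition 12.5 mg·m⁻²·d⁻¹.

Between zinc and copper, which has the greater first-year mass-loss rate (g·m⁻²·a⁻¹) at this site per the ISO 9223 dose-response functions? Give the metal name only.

zinc: temperature factor f = -0.071·(6.1) = -0.4331
  Pd branch = 0.0129·Pd^0.44·e^(0.046·RH+f) = 0.631 μm/a
  Cl⁻ term: 0.0175·12.5^0.57·exp(0.008·82+0.085·16.1) = 0.5591
  sum: 0.631 + 0.5591 → r_corr = 1.19 μm/a
  mass loss = 1.19 μm/a × 7.14 g/cm³ = 8.498 g·m⁻²·a⁻¹
copper: temperature factor f = -0.080·(6.1) = -0.4880
  Pd branch = 0.0053·Pd^0.26·e^(0.059·RH+f) = 0.5687 μm/a
  Sd branch = 0.01025·Sd^0.27·e^(0.036·RH+0.049·T) = 0.8542 μm/a
  sum: 0.5687 + 0.8542 → r_corr = 1.423 μm/a
  mass loss = 1.423 μm/a × 8.96 g/cm³ = 12.75 g·m⁻²·a⁻¹
Ordering by g·m⁻²·a⁻¹: copper (12.7) > zinc (8.5)

copper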